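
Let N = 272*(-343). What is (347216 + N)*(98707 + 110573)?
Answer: 53140377600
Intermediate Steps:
N = -93296
(347216 + N)*(98707 + 110573) = (347216 - 93296)*(98707 + 110573) = 253920*209280 = 53140377600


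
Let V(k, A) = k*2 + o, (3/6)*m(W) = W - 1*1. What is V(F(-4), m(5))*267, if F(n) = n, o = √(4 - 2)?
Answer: -2136 + 267*√2 ≈ -1758.4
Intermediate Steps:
o = √2 ≈ 1.4142
m(W) = -2 + 2*W (m(W) = 2*(W - 1*1) = 2*(W - 1) = 2*(-1 + W) = -2 + 2*W)
V(k, A) = √2 + 2*k (V(k, A) = k*2 + √2 = 2*k + √2 = √2 + 2*k)
V(F(-4), m(5))*267 = (√2 + 2*(-4))*267 = (√2 - 8)*267 = (-8 + √2)*267 = -2136 + 267*√2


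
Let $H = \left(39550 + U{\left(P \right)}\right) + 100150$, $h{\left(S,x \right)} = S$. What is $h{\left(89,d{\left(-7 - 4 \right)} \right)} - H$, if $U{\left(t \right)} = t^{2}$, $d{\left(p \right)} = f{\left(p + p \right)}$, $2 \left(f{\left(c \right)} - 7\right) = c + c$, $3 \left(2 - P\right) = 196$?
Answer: $- \frac{1292599}{9} \approx -1.4362 \cdot 10^{5}$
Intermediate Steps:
$P = - \frac{190}{3}$ ($P = 2 - \frac{196}{3} = - \frac{190}{3} \approx -63.333$)
$f{\left(c \right)} = 7 + c$ ($f{\left(c \right)} = 7 + \frac{c + c}{2} = 7 + \frac{2 c}{2} = 7 + c$)
$d{\left(p \right)} = 7 + 2 p$ ($d{\left(p \right)} = 7 + \left(p + p\right) = 7 + 2 p$)
$H = \frac{1293400}{9}$ ($H = \left(39550 + \left(- \frac{190}{3}\right)^{2}\right) + 100150 = \left(39550 + \frac{36100}{9}\right) + 100150 = \frac{392050}{9} + 100150 = \frac{1293400}{9} \approx 1.4371 \cdot 10^{5}$)
$h{\left(89,d{\left(-7 - 4 \right)} \right)} - H = 89 - \frac{1293400}{9} = - \frac{1292599}{9}$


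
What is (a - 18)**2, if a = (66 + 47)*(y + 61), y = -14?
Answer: 28015849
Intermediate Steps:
a = 5311 (a = (66 + 47)*(-14 + 61) = 113*47 = 5311)
(a - 18)**2 = (5311 - 18)**2 = 5293**2 = 28015849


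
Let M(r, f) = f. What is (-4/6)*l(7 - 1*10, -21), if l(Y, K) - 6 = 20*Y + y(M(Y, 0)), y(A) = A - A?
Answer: 36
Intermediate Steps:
y(A) = 0
l(Y, K) = 6 + 20*Y (l(Y, K) = 6 + (20*Y + 0) = 6 + 20*Y)
(-4/6)*l(7 - 1*10, -21) = (-4/6)*(6 + 20*(7 - 1*10)) = (-4*⅙)*(6 + 20*(7 - 10)) = -2*(6 + 20*(-3))/3 = -2*(6 - 60)/3 = -⅔*(-54) = 36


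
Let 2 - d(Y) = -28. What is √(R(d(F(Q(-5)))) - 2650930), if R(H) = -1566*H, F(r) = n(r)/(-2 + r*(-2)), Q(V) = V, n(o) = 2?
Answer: I*√2697910 ≈ 1642.5*I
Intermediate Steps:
F(r) = 2/(-2 - 2*r) (F(r) = 2/(-2 + r*(-2)) = 2/(-2 - 2*r))
d(Y) = 30 (d(Y) = 2 - 1*(-28) = 2 + 28 = 30)
√(R(d(F(Q(-5)))) - 2650930) = √(-1566*30 - 2650930) = √(-46980 - 2650930) = √(-2697910) = I*√2697910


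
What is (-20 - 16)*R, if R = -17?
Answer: 612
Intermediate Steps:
(-20 - 16)*R = (-20 - 16)*(-17) = -36*(-17) = 612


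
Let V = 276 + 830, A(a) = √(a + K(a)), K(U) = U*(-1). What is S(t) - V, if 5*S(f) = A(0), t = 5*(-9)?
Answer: -1106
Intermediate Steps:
K(U) = -U
t = -45
A(a) = 0 (A(a) = √(a - a) = √0 = 0)
S(f) = 0 (S(f) = (⅕)*0 = 0)
V = 1106
S(t) - V = 0 - 1*1106 = 0 - 1106 = -1106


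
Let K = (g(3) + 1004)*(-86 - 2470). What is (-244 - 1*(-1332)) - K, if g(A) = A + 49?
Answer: 2700224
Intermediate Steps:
g(A) = 49 + A
K = -2699136 (K = ((49 + 3) + 1004)*(-86 - 2470) = (52 + 1004)*(-2556) = 1056*(-2556) = -2699136)
(-244 - 1*(-1332)) - K = (-244 - 1*(-1332)) - 1*(-2699136) = (-244 + 1332) + 2699136 = 1088 + 2699136 = 2700224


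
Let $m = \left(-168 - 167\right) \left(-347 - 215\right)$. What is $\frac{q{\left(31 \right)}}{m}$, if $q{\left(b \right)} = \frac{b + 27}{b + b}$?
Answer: $\frac{29}{5836370} \approx 4.9688 \cdot 10^{-6}$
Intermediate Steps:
$m = 188270$ ($m = \left(-335\right) \left(-562\right) = 188270$)
$q{\left(b \right)} = \frac{27 + b}{2 b}$
$\frac{q{\left(31 \right)}}{m} = \frac{\frac{1}{2} \cdot \frac{1}{31} \left(27 + 31\right)}{188270} = \frac{1}{2} \cdot \frac{1}{31} \cdot 58 \cdot \frac{1}{188270} = \frac{29}{31} \cdot \frac{1}{188270} = \frac{29}{5836370}$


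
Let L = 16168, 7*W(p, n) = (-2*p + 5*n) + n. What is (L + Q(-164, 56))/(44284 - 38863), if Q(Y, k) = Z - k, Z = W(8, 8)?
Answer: 112816/37947 ≈ 2.9730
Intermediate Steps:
W(p, n) = -2*p/7 + 6*n/7 (W(p, n) = ((-2*p + 5*n) + n)/7 = (-2*p + 6*n)/7 = -2*p/7 + 6*n/7)
Z = 32/7 (Z = -2/7*8 + (6/7)*8 = -16/7 + 48/7 = 32/7 ≈ 4.5714)
Q(Y, k) = 32/7 - k
(L + Q(-164, 56))/(44284 - 38863) = (16168 + (32/7 - 1*56))/(44284 - 38863) = (16168 + (32/7 - 56))/5421 = (16168 - 360/7)*(1/5421) = (112816/7)*(1/5421) = 112816/37947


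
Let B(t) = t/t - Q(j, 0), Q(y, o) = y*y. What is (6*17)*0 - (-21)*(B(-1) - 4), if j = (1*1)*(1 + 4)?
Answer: -588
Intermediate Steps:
j = 5 (j = 1*5 = 5)
Q(y, o) = y²
B(t) = -24 (B(t) = t/t - 1*5² = 1 - 1*25 = 1 - 25 = -24)
(6*17)*0 - (-21)*(B(-1) - 4) = (6*17)*0 - (-21)*(-24 - 4) = 102*0 - (-21)*(-28) = 0 - 1*588 = 0 - 588 = -588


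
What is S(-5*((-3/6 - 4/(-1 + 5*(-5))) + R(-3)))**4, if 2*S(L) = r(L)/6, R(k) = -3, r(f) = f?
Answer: 442050625/116985856 ≈ 3.7787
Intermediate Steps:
S(L) = L/12 (S(L) = (L/6)/2 = L/12)
S(-5*((-3/6 - 4/(-1 + 5*(-5))) + R(-3)))**4 = ((-5*((-3/6 - 4/(-1 + 5*(-5))) - 3))/12)**4 = ((-5*((-3*1/6 - 4/(-1 - 25)) - 3))/12)**4 = ((-5*((-1/2 - 4/(-26)) - 3))/12)**4 = ((-5*((-1/2 - 4*(-1/26)) - 3))/12)**4 = ((-5*((-1/2 + 2/13) - 3))/12)**4 = ((-5*(-9/26 - 3))/12)**4 = ((-5*(-87/26))/12)**4 = ((1/12)*(435/26))**4 = (145/104)**4 = 442050625/116985856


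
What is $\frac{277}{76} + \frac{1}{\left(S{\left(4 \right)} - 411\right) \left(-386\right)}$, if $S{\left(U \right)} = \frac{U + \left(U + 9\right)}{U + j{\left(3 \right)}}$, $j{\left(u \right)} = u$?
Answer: $\frac{76449363}{20975240} \approx 3.6447$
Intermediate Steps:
$S{\left(U \right)} = \frac{9 + 2 U}{3 + U}$ ($S{\left(U \right)} = \frac{U + \left(U + 9\right)}{U + 3} = \frac{U + \left(9 + U\right)}{3 + U} = \frac{9 + 2 U}{3 + U}$)
$\frac{277}{76} + \frac{1}{\left(S{\left(4 \right)} - 411\right) \left(-386\right)} = \frac{277}{76} + \frac{1}{\left(\frac{9 + 2 \cdot 4}{3 + 4} - 411\right) \left(-386\right)} = 277 \cdot \frac{1}{76} + \frac{1}{\frac{9 + 8}{7} - 411} \left(- \frac{1}{386}\right) = \frac{277}{76} + \frac{1}{\frac{1}{7} \cdot 17 - 411} \left(- \frac{1}{386}\right) = \frac{277}{76} + \frac{1}{\frac{17}{7} - 411} \left(- \frac{1}{386}\right) = \frac{277}{76} + \frac{1}{- \frac{2860}{7}} \left(- \frac{1}{386}\right) = \frac{277}{76} - - \frac{7}{1103960} = \frac{277}{76} + \frac{7}{1103960} = \frac{76449363}{20975240}$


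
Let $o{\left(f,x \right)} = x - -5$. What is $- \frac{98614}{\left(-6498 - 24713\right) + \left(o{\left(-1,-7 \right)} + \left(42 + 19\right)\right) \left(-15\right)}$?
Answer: $\frac{49307}{16048} \approx 3.0725$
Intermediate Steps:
$o{\left(f,x \right)} = 5 + x$ ($o{\left(f,x \right)} = x + 5 = 5 + x$)
$- \frac{98614}{\left(-6498 - 24713\right) + \left(o{\left(-1,-7 \right)} + \left(42 + 19\right)\right) \left(-15\right)} = - \frac{98614}{\left(-6498 - 24713\right) + \left(\left(5 - 7\right) + \left(42 + 19\right)\right) \left(-15\right)} = - \frac{98614}{-31211 + \left(-2 + 61\right) \left(-15\right)} = - \frac{98614}{-31211 + 59 \left(-15\right)} = - \frac{98614}{-31211 - 885} = - \frac{98614}{-32096} = \left(-98614\right) \left(- \frac{1}{32096}\right) = \frac{49307}{16048}$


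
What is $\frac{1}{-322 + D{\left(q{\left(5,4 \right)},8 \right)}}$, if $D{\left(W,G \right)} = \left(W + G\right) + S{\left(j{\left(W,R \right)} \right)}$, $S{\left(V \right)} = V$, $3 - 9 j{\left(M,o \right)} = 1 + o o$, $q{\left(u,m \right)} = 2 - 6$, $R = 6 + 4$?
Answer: $- \frac{9}{2960} \approx -0.0030405$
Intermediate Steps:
$R = 10$
$q{\left(u,m \right)} = -4$ ($q{\left(u,m \right)} = 2 - 6 = -4$)
$j{\left(M,o \right)} = \frac{2}{9} - \frac{o^{2}}{9}$ ($j{\left(M,o \right)} = \frac{1}{3} - \frac{1 + o o}{9} = \frac{1}{3} - \frac{1 + o^{2}}{9} = \frac{1}{3} - \left(\frac{1}{9} + \frac{o^{2}}{9}\right) = \frac{2}{9} - \frac{o^{2}}{9}$)
$D{\left(W,G \right)} = - \frac{98}{9} + G + W$ ($D{\left(W,G \right)} = \left(W + G\right) + \left(\frac{2}{9} - \frac{10^{2}}{9}\right) = \left(G + W\right) + \left(\frac{2}{9} - \frac{100}{9}\right) = \left(G + W\right) - \frac{98}{9} = - \frac{98}{9} + G + W$)
$\frac{1}{-322 + D{\left(q{\left(5,4 \right)},8 \right)}} = \frac{1}{-322 - \frac{62}{9}} = \frac{1}{- \frac{2960}{9}} = - \frac{9}{2960}$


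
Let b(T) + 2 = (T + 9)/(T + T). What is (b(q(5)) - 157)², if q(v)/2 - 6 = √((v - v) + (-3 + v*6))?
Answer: 394411/16 + 471*√3/2 ≈ 25059.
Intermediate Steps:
q(v) = 12 + 2*√(-3 + 6*v) (q(v) = 12 + 2*√((v - v) + (-3 + v*6)) = 12 + 2*√(0 + (-3 + 6*v)) = 12 + 2*√(-3 + 6*v))
b(T) = -2 + (9 + T)/(2*T) (b(T) = -2 + (T + 9)/(T + T) = -2 + (9 + T)/((2*T)) = -2 + (9 + T)*(1/(2*T)) = -2 + (9 + T)/(2*T))
(b(q(5)) - 157)² = (3*(3 - (12 + 2*√(-3 + 6*5)))/(2*(12 + 2*√(-3 + 6*5))) - 157)² = (3*(3 - (12 + 2*√(-3 + 30)))/(2*(12 + 2*√(-3 + 30))) - 157)² = (3*(3 - (12 + 2*√27))/(2*(12 + 2*√27)) - 157)² = (3*(3 - (12 + 2*(3*√3)))/(2*(12 + 2*(3*√3))) - 157)² = (3*(3 - (12 + 6*√3))/(2*(12 + 6*√3)) - 157)² = (3*(3 + (-12 - 6*√3))/(2*(12 + 6*√3)) - 157)² = (3*(-9 - 6*√3)/(2*(12 + 6*√3)) - 157)² = (-157 + 3*(-9 - 6*√3)/(2*(12 + 6*√3)))²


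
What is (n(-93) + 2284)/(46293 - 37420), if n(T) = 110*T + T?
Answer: -8039/8873 ≈ -0.90601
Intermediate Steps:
n(T) = 111*T
(n(-93) + 2284)/(46293 - 37420) = (111*(-93) + 2284)/(46293 - 37420) = (-10323 + 2284)/8873 = -8039*1/8873 = -8039/8873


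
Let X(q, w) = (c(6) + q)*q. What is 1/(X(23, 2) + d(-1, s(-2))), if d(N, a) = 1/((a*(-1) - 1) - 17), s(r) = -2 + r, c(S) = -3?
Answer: 14/6439 ≈ 0.0021743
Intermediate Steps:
X(q, w) = q*(-3 + q) (X(q, w) = (-3 + q)*q = q*(-3 + q))
d(N, a) = 1/(-18 - a) (d(N, a) = 1/((-a - 1) - 17) = 1/((-1 - a) - 17) = 1/(-18 - a))
1/(X(23, 2) + d(-1, s(-2))) = 1/(23*(-3 + 23) - 1/(18 + (-2 - 2))) = 1/(23*20 - 1/(18 - 4)) = 1/(460 - 1/14) = 1/(6439/14) = 14/6439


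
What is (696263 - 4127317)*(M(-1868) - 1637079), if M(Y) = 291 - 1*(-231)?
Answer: 5615115441078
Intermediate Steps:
M(Y) = 522 (M(Y) = 291 + 231 = 522)
(696263 - 4127317)*(M(-1868) - 1637079) = (696263 - 4127317)*(522 - 1637079) = -3431054*(-1636557) = 5615115441078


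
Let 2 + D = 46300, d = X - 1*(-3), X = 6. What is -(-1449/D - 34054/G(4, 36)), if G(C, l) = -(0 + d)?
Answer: -225231293/59526 ≈ -3783.7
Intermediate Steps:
d = 9 (d = 6 - 1*(-3) = 6 + 3 = 9)
D = 46298 (D = -2 + 46300 = 46298)
G(C, l) = -9 (G(C, l) = -(0 + 9) = -1*9 = -9)
-(-1449/D - 34054/G(4, 36)) = -(-1449/46298 - 34054/(-9)) = -(-1449*1/46298 - 34054*(-1/9)) = -(-207/6614 + 34054/9) = -1*225231293/59526 = -225231293/59526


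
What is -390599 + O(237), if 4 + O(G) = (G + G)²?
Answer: -165927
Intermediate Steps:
O(G) = -4 + 4*G² (O(G) = -4 + (G + G)² = -4 + (2*G)² = -4 + 4*G²)
-390599 + O(237) = -390599 + (-4 + 4*237²) = -390599 + (-4 + 4*56169) = -390599 + (-4 + 224676) = -390599 + 224672 = -165927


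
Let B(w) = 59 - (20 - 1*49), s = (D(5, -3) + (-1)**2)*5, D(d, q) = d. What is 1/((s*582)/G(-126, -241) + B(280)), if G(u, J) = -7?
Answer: -7/16844 ≈ -0.00041558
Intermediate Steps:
s = 30 (s = (5 + (-1)**2)*5 = (5 + 1)*5 = 6*5 = 30)
B(w) = 88 (B(w) = 59 - (20 - 49) = 59 - 1*(-29) = 59 + 29 = 88)
1/((s*582)/G(-126, -241) + B(280)) = 1/((30*582)/(-7) + 88) = 1/(17460*(-1/7) + 88) = 1/(-17460/7 + 88) = 1/(-16844/7) = -7/16844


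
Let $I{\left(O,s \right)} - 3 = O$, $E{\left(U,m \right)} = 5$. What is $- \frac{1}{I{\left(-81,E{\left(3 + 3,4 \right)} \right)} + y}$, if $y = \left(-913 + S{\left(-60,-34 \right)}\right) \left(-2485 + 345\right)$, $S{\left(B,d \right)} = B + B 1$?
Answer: $- \frac{1}{2210542} \approx -4.5238 \cdot 10^{-7}$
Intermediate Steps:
$S{\left(B,d \right)} = 2 B$ ($S{\left(B,d \right)} = B + B = 2 B$)
$I{\left(O,s \right)} = 3 + O$
$y = 2210620$ ($y = \left(-913 + 2 \left(-60\right)\right) \left(-2485 + 345\right) = \left(-913 - 120\right) \left(-2140\right) = \left(-1033\right) \left(-2140\right) = 2210620$)
$- \frac{1}{I{\left(-81,E{\left(3 + 3,4 \right)} \right)} + y} = - \frac{1}{\left(3 - 81\right) + 2210620} = - \frac{1}{-78 + 2210620} = - \frac{1}{2210542}$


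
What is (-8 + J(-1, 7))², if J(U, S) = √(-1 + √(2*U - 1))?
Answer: (8 - √(-1 + I*√3))² ≈ 51.686 - 17.864*I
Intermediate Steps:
J(U, S) = √(-1 + √(-1 + 2*U))
(-8 + J(-1, 7))² = (-8 + √(-1 + √(-1 + 2*(-1))))² = (-8 + √(-1 + √(-1 - 2)))² = (-8 + √(-1 + √(-3)))² = (-8 + √(-1 + I*√3))²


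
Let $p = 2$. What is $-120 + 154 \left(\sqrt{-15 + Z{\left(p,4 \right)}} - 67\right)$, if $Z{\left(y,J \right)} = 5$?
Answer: $-10438 + 154 i \sqrt{10} \approx -10438.0 + 486.99 i$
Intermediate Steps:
$-120 + 154 \left(\sqrt{-15 + Z{\left(p,4 \right)}} - 67\right) = -120 + 154 \left(\sqrt{-15 + 5} - 67\right) = -120 + 154 \left(\sqrt{-10} - 67\right) = -120 + 154 \left(i \sqrt{10} - 67\right) = -120 + 154 \left(-67 + i \sqrt{10}\right) = -120 - \left(10318 - 154 i \sqrt{10}\right) = -10438 + 154 i \sqrt{10}$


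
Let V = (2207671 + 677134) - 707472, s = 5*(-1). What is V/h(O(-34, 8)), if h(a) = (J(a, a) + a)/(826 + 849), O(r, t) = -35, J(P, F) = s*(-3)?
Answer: -729406555/4 ≈ -1.8235e+8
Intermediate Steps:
s = -5
J(P, F) = 15 (J(P, F) = -5*(-3) = 15)
h(a) = 3/335 + a/1675 (h(a) = (15 + a)/(826 + 849) = (15 + a)/1675 = (15 + a)*(1/1675) = 3/335 + a/1675)
V = 2177333 (V = 2884805 - 707472 = 2177333)
V/h(O(-34, 8)) = 2177333/(3/335 + (1/1675)*(-35)) = 2177333/(3/335 - 7/335) = 2177333/(-4/335) = 2177333*(-335/4) = -729406555/4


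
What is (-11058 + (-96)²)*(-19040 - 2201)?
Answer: 39125922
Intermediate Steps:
(-11058 + (-96)²)*(-19040 - 2201) = (-11058 + 9216)*(-21241) = -1842*(-21241) = 39125922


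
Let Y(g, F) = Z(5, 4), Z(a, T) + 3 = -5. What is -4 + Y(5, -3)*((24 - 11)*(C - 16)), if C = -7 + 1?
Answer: 2284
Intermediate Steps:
Z(a, T) = -8 (Z(a, T) = -3 - 5 = -8)
Y(g, F) = -8
C = -6
-4 + Y(5, -3)*((24 - 11)*(C - 16)) = -4 - 8*(24 - 11)*(-6 - 16) = -4 - 104*(-22) = -4 - 8*(-286) = -4 + 2288 = 2284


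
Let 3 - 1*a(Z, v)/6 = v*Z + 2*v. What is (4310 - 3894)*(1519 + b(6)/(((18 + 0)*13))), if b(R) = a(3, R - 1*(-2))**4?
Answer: 4318698848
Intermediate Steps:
a(Z, v) = 18 - 12*v - 6*Z*v (a(Z, v) = 18 - 6*(v*Z + 2*v) = 18 - 6*(Z*v + 2*v) = 18 - 6*(2*v + Z*v) = 18 + (-12*v - 6*Z*v) = 18 - 12*v - 6*Z*v)
b(R) = (-42 - 30*R)**4 (b(R) = (18 - 12*(R - 1*(-2)) - 6*3*(R - 1*(-2)))**4 = (18 - 12*(R + 2) - 6*3*(R + 2))**4 = (18 - 12*(2 + R) - 6*3*(2 + R))**4 = (18 + (-24 - 12*R) + (-36 - 18*R))**4 = (-42 - 30*R)**4)
(4310 - 3894)*(1519 + b(6)/(((18 + 0)*13))) = (4310 - 3894)*(1519 + (1296*(7 + 5*6)**4)/(((18 + 0)*13))) = 416*(1519 + (1296*(7 + 30)**4)/((18*13))) = 416*(1519 + (1296*37**4)/234) = 416*(1519 + (1296*1874161)*(1/234)) = 416*(1519 + 2428912656*(1/234)) = 416*(1519 + 134939592/13) = 416*(134959339/13) = 4318698848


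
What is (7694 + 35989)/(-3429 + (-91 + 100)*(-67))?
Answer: -14561/1344 ≈ -10.834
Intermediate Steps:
(7694 + 35989)/(-3429 + (-91 + 100)*(-67)) = 43683/(-3429 + 9*(-67)) = 43683/(-3429 - 603) = 43683/(-4032) = 43683*(-1/4032) = -14561/1344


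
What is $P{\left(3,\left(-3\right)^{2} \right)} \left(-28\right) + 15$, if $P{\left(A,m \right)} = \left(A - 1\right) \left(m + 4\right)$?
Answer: $-713$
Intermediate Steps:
$P{\left(A,m \right)} = \left(-1 + A\right) \left(4 + m\right)$
$P{\left(3,\left(-3\right)^{2} \right)} \left(-28\right) + 15 = \left(-4 - \left(-3\right)^{2} + 4 \cdot 3 + 3 \left(-3\right)^{2}\right) \left(-28\right) + 15 = \left(-4 - 9 + 12 + 3 \cdot 9\right) \left(-28\right) + 15 = \left(-4 - 9 + 12 + 27\right) \left(-28\right) + 15 = 26 \left(-28\right) + 15 = -728 + 15 = -713$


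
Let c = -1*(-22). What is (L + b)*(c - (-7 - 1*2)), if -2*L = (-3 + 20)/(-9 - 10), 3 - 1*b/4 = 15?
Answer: -56017/38 ≈ -1474.1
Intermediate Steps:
b = -48 (b = 12 - 4*15 = 12 - 60 = -48)
c = 22
L = 17/38 (L = -(-3 + 20)/(2*(-9 - 10)) = -17/(2*(-19)) = -17*(-1)/(2*19) = -½*(-17/19) = 17/38 ≈ 0.44737)
(L + b)*(c - (-7 - 1*2)) = (17/38 - 48)*(22 - (-7 - 1*2)) = -1807*(22 - (-7 - 2))/38 = -1807*(22 - 1*(-9))/38 = -1807*(22 + 9)/38 = -1807/38*31 = -56017/38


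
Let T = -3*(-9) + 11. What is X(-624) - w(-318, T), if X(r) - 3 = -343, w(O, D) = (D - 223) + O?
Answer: 163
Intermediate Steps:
T = 38 (T = 27 + 11 = 38)
w(O, D) = -223 + D + O (w(O, D) = (-223 + D) + O = -223 + D + O)
X(r) = -340 (X(r) = 3 - 343 = -340)
X(-624) - w(-318, T) = -340 - (-223 + 38 - 318) = -340 - 1*(-503) = -340 + 503 = 163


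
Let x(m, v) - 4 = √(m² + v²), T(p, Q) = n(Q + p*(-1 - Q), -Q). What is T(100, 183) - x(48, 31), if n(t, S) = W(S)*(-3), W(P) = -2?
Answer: 2 - √3265 ≈ -55.140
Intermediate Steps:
n(t, S) = 6 (n(t, S) = -2*(-3) = 6)
T(p, Q) = 6
x(m, v) = 4 + √(m² + v²)
T(100, 183) - x(48, 31) = 6 - (4 + √(48² + 31²)) = 6 - (4 + √(2304 + 961)) = 6 - (4 + √3265) = 6 + (-4 - √3265) = 2 - √3265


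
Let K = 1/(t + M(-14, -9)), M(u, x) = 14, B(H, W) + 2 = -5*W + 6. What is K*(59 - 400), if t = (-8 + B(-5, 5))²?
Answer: -341/855 ≈ -0.39883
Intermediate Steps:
B(H, W) = 4 - 5*W (B(H, W) = -2 + (-5*W + 6) = -2 + (6 - 5*W) = 4 - 5*W)
t = 841 (t = (-8 + (4 - 5*5))² = (-8 + (4 - 25))² = (-8 - 21)² = (-29)² = 841)
K = 1/855 (K = 1/(841 + 14) = 1/855 ≈ 0.0011696)
K*(59 - 400) = (59 - 400)/855 = (1/855)*(-341) = -341/855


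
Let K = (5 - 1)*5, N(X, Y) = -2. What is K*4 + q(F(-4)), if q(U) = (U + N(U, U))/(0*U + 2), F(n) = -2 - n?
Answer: 80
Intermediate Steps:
K = 20 (K = 4*5 = 20)
q(U) = -1 + U/2 (q(U) = (U - 2)/(0*U + 2) = (-2 + U)/(0 + 2) = (-2 + U)/2 = (-2 + U)*(½) = -1 + U/2)
K*4 + q(F(-4)) = 20*4 + (-1 + (-2 - 1*(-4))/2) = 80 + (-1 + (-2 + 4)/2) = 80 + (-1 + (½)*2) = 80 + (-1 + 1) = 80 + 0 = 80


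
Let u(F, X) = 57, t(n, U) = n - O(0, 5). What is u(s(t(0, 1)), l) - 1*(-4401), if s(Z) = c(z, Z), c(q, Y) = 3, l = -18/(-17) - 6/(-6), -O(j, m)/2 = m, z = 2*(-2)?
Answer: 4458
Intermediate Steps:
z = -4
O(j, m) = -2*m
t(n, U) = 10 + n (t(n, U) = n - (-2)*5 = n - 1*(-10) = n + 10 = 10 + n)
l = 35/17 (l = -18*(-1/17) - 6*(-⅙) = 18/17 + 1 = 35/17 ≈ 2.0588)
s(Z) = 3
u(s(t(0, 1)), l) - 1*(-4401) = 57 - 1*(-4401) = 57 + 4401 = 4458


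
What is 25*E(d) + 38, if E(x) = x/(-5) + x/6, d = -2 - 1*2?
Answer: 124/3 ≈ 41.333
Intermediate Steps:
d = -4 (d = -2 - 2 = -4)
E(x) = -x/30 (E(x) = x*(-⅕) + x*(⅙) = -x/5 + x/6 = -x/30)
25*E(d) + 38 = 25*(-1/30*(-4)) + 38 = 25*(2/15) + 38 = 10/3 + 38 = 124/3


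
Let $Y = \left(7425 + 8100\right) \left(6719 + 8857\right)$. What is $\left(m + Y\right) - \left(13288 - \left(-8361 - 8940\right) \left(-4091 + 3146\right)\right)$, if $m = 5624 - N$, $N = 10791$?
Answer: $258148390$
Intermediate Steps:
$Y = 241817400$ ($Y = 15525 \cdot 15576 = 241817400$)
$m = -5167$ ($m = 5624 - 10791 = -5167$)
$\left(m + Y\right) - \left(13288 - \left(-8361 - 8940\right) \left(-4091 + 3146\right)\right) = \left(-5167 + 241817400\right) - \left(13288 - \left(-8361 - 8940\right) \left(-4091 + 3146\right)\right) = 241812233 - -16336157 = 241812233 + \left(-13288 + 16349445\right) = 241812233 + 16336157 = 258148390$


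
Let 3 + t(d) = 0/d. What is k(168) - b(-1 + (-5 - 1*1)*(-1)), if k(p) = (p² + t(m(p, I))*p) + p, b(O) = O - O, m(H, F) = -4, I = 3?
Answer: 27888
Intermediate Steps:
t(d) = -3 (t(d) = -3 + 0/d = -3 + 0 = -3)
b(O) = 0
k(p) = p² - 2*p (k(p) = (p² - 3*p) + p = p² - 2*p)
k(168) - b(-1 + (-5 - 1*1)*(-1)) = 168*(-2 + 168) - 1*0 = 168*166 + 0 = 27888 + 0 = 27888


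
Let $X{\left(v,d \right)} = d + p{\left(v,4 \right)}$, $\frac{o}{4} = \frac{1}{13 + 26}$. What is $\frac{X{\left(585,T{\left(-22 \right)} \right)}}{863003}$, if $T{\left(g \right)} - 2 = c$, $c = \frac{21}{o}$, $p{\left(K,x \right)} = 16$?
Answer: $\frac{891}{3452012} \approx 0.00025811$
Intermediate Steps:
$o = \frac{4}{39}$ ($o = \frac{4}{13 + 26} = \frac{4}{39} \approx 0.10256$)
$c = \frac{819}{4}$ ($c = \frac{21}{\frac{4}{39}} = 21 \cdot \frac{39}{4} = \frac{819}{4} \approx 204.75$)
$T{\left(g \right)} = \frac{827}{4}$ ($T{\left(g \right)} = 2 + \frac{819}{4} = \frac{827}{4}$)
$X{\left(v,d \right)} = 16 + d$ ($X{\left(v,d \right)} = d + 16 = 16 + d$)
$\frac{X{\left(585,T{\left(-22 \right)} \right)}}{863003} = \frac{16 + \frac{827}{4}}{863003} = \frac{891}{4} \cdot \frac{1}{863003} = \frac{891}{3452012}$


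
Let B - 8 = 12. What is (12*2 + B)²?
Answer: 1936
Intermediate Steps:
B = 20 (B = 8 + 12 = 20)
(12*2 + B)² = (12*2 + 20)² = (24 + 20)² = 44² = 1936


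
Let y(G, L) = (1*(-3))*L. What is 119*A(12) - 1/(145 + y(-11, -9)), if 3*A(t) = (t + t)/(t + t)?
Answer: 20465/516 ≈ 39.661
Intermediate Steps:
A(t) = ⅓ (A(t) = ((t + t)/(t + t))/3 = ((2*t)/((2*t)))/3 = ((2*t)*(1/(2*t)))/3 = (⅓)*1 = ⅓)
y(G, L) = -3*L
119*A(12) - 1/(145 + y(-11, -9)) = 119*(⅓) - 1/(145 - 3*(-9)) = 119/3 - 1/(145 + 27) = 119/3 - 1/172 = 20465/516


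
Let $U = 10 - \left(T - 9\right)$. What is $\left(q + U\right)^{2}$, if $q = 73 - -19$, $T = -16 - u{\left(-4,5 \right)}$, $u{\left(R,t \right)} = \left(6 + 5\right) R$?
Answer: $6889$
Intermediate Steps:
$u{\left(R,t \right)} = 11 R$
$T = 28$ ($T = -16 - 11 \left(-4\right) = -16 - -44 = -16 + 44 = 28$)
$q = 92$ ($q = 73 + 19 = 92$)
$U = -9$ ($U = 10 - \left(28 - 9\right) = 10 - 19 = -9$)
$\left(q + U\right)^{2} = \left(92 - 9\right)^{2} = 83^{2} = 6889$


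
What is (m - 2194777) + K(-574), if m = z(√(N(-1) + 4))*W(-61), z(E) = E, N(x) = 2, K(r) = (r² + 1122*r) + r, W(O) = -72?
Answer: -2509903 - 72*√6 ≈ -2.5101e+6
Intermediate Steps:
K(r) = r² + 1123*r
m = -72*√6 (m = √(2 + 4)*(-72) = √6*(-72) = -72*√6 ≈ -176.36)
(m - 2194777) + K(-574) = (-72*√6 - 2194777) - 574*(1123 - 574) = (-2194777 - 72*√6) - 574*549 = (-2194777 - 72*√6) - 315126 = -2509903 - 72*√6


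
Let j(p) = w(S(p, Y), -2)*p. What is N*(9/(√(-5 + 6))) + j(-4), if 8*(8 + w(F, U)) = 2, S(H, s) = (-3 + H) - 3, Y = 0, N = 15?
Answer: 166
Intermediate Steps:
S(H, s) = -6 + H
w(F, U) = -31/4 (w(F, U) = -8 + (⅛)*2 = -8 + ¼ = -31/4)
j(p) = -31*p/4
N*(9/(√(-5 + 6))) + j(-4) = 15*(9/(√(-5 + 6))) - 31/4*(-4) = 15*(9/(√1)) + 31 = 15*(9/1) + 31 = 15*(9*1) + 31 = 15*9 + 31 = 135 + 31 = 166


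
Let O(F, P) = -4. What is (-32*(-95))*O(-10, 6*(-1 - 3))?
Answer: -12160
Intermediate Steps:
(-32*(-95))*O(-10, 6*(-1 - 3)) = -32*(-95)*(-4) = 3040*(-4) = -12160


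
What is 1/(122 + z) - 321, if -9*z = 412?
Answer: -220197/686 ≈ -320.99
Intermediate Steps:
z = -412/9 (z = -⅑*412 = -412/9 ≈ -45.778)
1/(122 + z) - 321 = 1/(122 - 412/9) - 321 = 1/(686/9) - 321 = 9/686 - 321 = -220197/686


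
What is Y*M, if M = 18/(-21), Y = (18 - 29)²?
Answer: -726/7 ≈ -103.71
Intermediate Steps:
Y = 121 (Y = (-11)² = 121)
M = -6/7 (M = 18*(-1/21) = -6/7 ≈ -0.85714)
Y*M = 121*(-6/7) = -726/7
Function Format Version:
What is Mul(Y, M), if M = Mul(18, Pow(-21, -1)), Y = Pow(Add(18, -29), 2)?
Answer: Rational(-726, 7) ≈ -103.71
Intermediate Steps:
Y = 121 (Y = Pow(-11, 2) = 121)
M = Rational(-6, 7) (M = Mul(18, Rational(-1, 21)) = Rational(-6, 7) ≈ -0.85714)
Mul(Y, M) = Mul(121, Rational(-6, 7)) = Rational(-726, 7)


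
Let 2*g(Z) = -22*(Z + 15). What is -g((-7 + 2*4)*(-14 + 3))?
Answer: 44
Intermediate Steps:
g(Z) = -165 - 11*Z (g(Z) = (-22*(Z + 15))/2 = (-22*(15 + Z))/2 = (-330 - 22*Z)/2 = -165 - 11*Z)
-g((-7 + 2*4)*(-14 + 3)) = -(-165 - 11*(-7 + 2*4)*(-14 + 3)) = -(-165 - 11*(-7 + 8)*(-11)) = -(-165 - 11*(-11)) = -(-165 + 121) = -1*(-44) = 44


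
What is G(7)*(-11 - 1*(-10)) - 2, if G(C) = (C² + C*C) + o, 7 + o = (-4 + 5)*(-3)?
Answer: -90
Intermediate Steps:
o = -10 (o = -7 + (-4 + 5)*(-3) = -7 + 1*(-3) = -7 - 3 = -10)
G(C) = -10 + 2*C² (G(C) = (C² + C*C) - 10 = (C² + C²) - 10 = 2*C² - 10 = -10 + 2*C²)
G(7)*(-11 - 1*(-10)) - 2 = (-10 + 2*7²)*(-11 - 1*(-10)) - 2 = (-10 + 2*49)*(-11 + 10) - 2 = (-10 + 98)*(-1) - 2 = 88*(-1) - 2 = -88 - 2 = -90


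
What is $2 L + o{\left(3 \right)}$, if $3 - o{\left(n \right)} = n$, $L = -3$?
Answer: $-6$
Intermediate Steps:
$o{\left(n \right)} = 3 - n$
$2 L + o{\left(3 \right)} = 2 \left(-3\right) + \left(3 - 3\right) = -6 + \left(3 - 3\right) = -6 + 0 = -6$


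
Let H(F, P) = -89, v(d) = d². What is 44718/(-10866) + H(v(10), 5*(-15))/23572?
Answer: -175843295/42688892 ≈ -4.1192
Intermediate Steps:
44718/(-10866) + H(v(10), 5*(-15))/23572 = 44718/(-10866) - 89/23572 = 44718*(-1/10866) - 89*1/23572 = -7453/1811 - 89/23572 = -175843295/42688892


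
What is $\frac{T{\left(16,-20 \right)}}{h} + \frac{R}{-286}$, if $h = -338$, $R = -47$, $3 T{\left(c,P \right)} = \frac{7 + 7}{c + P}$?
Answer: $\frac{3743}{22308} \approx 0.16779$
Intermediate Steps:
$T{\left(c,P \right)} = \frac{14}{3 \left(P + c\right)}$ ($T{\left(c,P \right)} = \frac{\left(7 + 7\right) \frac{1}{c + P}}{3} = \frac{14 \frac{1}{P + c}}{3} = \frac{14}{3 \left(P + c\right)}$)
$\frac{T{\left(16,-20 \right)}}{h} + \frac{R}{-286} = \frac{\frac{14}{3} \frac{1}{-20 + 16}}{-338} - \frac{47}{-286} = \frac{14}{3 \left(-4\right)} \left(- \frac{1}{338}\right) - - \frac{47}{286} = \frac{14}{3} \left(- \frac{1}{4}\right) \left(- \frac{1}{338}\right) + \frac{47}{286} = \left(- \frac{7}{6}\right) \left(- \frac{1}{338}\right) + \frac{47}{286} = \frac{7}{2028} + \frac{47}{286} = \frac{3743}{22308}$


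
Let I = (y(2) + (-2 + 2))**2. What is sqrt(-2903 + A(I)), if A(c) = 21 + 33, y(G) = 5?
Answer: I*sqrt(2849) ≈ 53.376*I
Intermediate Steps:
I = 25 (I = (5 + (-2 + 2))**2 = (5 + 0)**2 = 5**2 = 25)
A(c) = 54
sqrt(-2903 + A(I)) = sqrt(-2903 + 54) = sqrt(-2849) = I*sqrt(2849)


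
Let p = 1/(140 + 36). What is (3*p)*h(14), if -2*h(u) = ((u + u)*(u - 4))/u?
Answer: -15/88 ≈ -0.17045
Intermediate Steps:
h(u) = 4 - u (h(u) = -(u + u)*(u - 4)/(2*u) = -(2*u)*(-4 + u)/(2*u) = -2*u*(-4 + u)/(2*u) = -(-8 + 2*u)/2 = 4 - u)
p = 1/176 ≈ 0.0056818
(3*p)*h(14) = (3*(1/176))*(4 - 1*14) = 3*(4 - 14)/176 = (3/176)*(-10) = -15/88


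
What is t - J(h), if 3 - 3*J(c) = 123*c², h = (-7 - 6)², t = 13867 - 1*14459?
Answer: 1170408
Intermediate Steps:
t = -592 (t = 13867 - 14459 = -592)
h = 169 (h = (-13)² = 169)
J(c) = 1 - 41*c²
t - J(h) = -592 - (1 - 41*169²) = -592 - (1 - 41*28561) = -592 - (1 - 1171001) = -592 - 1*(-1171000) = -592 + 1171000 = 1170408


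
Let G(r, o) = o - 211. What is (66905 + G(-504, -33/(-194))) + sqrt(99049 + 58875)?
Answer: 12938669/194 + 2*sqrt(39481) ≈ 67092.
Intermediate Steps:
G(r, o) = -211 + o
(66905 + G(-504, -33/(-194))) + sqrt(99049 + 58875) = (66905 + (-211 - 33/(-194))) + sqrt(99049 + 58875) = (66905 + (-211 - 33*(-1/194))) + sqrt(157924) = (66905 + (-211 + 33/194)) + 2*sqrt(39481) = (66905 - 40901/194) + 2*sqrt(39481) = 12938669/194 + 2*sqrt(39481)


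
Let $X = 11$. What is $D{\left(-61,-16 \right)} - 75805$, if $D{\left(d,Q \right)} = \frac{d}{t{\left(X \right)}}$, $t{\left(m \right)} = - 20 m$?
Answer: $- \frac{16677039}{220} \approx -75805.0$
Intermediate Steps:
$D{\left(d,Q \right)} = - \frac{d}{220}$ ($D{\left(d,Q \right)} = \frac{d}{\left(-20\right) 11} = \frac{d}{-220} = d \left(- \frac{1}{220}\right) = - \frac{d}{220}$)
$D{\left(-61,-16 \right)} - 75805 = \left(- \frac{1}{220}\right) \left(-61\right) - 75805 = \frac{61}{220} - 75805 = - \frac{16677039}{220}$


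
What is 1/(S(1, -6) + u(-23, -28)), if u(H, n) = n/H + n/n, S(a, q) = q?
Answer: -23/87 ≈ -0.26437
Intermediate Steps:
u(H, n) = 1 + n/H (u(H, n) = n/H + 1 = 1 + n/H)
1/(S(1, -6) + u(-23, -28)) = 1/(-6 + (-23 - 28)/(-23)) = 1/(-6 - 1/23*(-51)) = 1/(-6 + 51/23) = 1/(-87/23) = -23/87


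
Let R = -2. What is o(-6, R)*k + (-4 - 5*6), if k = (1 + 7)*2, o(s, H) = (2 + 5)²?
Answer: 750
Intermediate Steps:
o(s, H) = 49 (o(s, H) = 7² = 49)
k = 16 (k = 8*2 = 16)
o(-6, R)*k + (-4 - 5*6) = 49*16 + (-4 - 5*6) = 784 + (-4 - 30) = 784 - 34 = 750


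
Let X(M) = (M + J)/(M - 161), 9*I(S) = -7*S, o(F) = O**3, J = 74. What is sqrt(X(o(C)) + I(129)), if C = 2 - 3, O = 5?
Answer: I*sqrt(3811)/6 ≈ 10.289*I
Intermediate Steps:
C = -1
o(F) = 125 (o(F) = 5**3 = 125)
I(S) = -7*S/9 (I(S) = (-7*S)/9 = -7*S/9)
X(M) = (74 + M)/(-161 + M) (X(M) = (M + 74)/(M - 161) = (74 + M)/(-161 + M))
sqrt(X(o(C)) + I(129)) = sqrt((74 + 125)/(-161 + 125) - 7/9*129) = sqrt(199/(-36) - 301/3) = sqrt(-1/36*199 - 301/3) = sqrt(-199/36 - 301/3) = sqrt(-3811/36) = I*sqrt(3811)/6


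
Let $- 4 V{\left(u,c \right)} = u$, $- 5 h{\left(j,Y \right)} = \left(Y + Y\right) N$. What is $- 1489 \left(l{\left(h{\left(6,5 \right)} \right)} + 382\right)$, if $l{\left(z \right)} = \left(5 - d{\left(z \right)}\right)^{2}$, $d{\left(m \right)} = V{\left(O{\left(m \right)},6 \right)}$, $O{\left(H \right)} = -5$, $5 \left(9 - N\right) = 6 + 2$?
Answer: $- \frac{9435793}{16} \approx -5.8974 \cdot 10^{5}$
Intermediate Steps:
$N = \frac{37}{5}$ ($N = 9 - \frac{6 + 2}{5} = 9 - \frac{8}{5} = \frac{37}{5} \approx 7.4$)
$h{\left(j,Y \right)} = - \frac{74 Y}{25}$ ($h{\left(j,Y \right)} = - \frac{\left(Y + Y\right) \frac{37}{5}}{5} = - \frac{2 Y \frac{37}{5}}{5} = - \frac{\frac{74}{5} Y}{5} = - \frac{74 Y}{25}$)
$V{\left(u,c \right)} = - \frac{u}{4}$
$d{\left(m \right)} = \frac{5}{4}$ ($d{\left(m \right)} = \left(- \frac{1}{4}\right) \left(-5\right) = \frac{5}{4}$)
$l{\left(z \right)} = \frac{225}{16}$ ($l{\left(z \right)} = \left(5 - \frac{5}{4}\right)^{2} = \left(\frac{15}{4}\right)^{2} = \frac{225}{16}$)
$- 1489 \left(l{\left(h{\left(6,5 \right)} \right)} + 382\right) = - 1489 \left(\frac{225}{16} + 382\right) = \left(-1489\right) \frac{6337}{16} = - \frac{9435793}{16}$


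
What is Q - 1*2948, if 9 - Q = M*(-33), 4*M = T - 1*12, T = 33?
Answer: -11063/4 ≈ -2765.8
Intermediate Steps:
M = 21/4 (M = (33 - 1*12)/4 = (33 - 12)/4 = (¼)*21 = 21/4 ≈ 5.2500)
Q = 729/4 (Q = 9 - 21*(-33)/4 = 9 - 1*(-693/4) = 9 + 693/4 = 729/4 ≈ 182.25)
Q - 1*2948 = 729/4 - 1*2948 = 729/4 - 2948 = -11063/4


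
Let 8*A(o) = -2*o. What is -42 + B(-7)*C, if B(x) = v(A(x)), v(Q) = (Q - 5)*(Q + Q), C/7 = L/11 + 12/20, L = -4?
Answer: -26761/440 ≈ -60.820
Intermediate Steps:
A(o) = -o/4 (A(o) = (-2*o)/8 = -o/4)
C = 91/55 (C = 7*(-4/11 + 12/20) = 7*(-4*1/11 + 12*(1/20)) = 7*(-4/11 + 3/5) = 7*(13/55) = 91/55 ≈ 1.6545)
v(Q) = 2*Q*(-5 + Q) (v(Q) = (-5 + Q)*(2*Q) = 2*Q*(-5 + Q))
B(x) = -x*(-5 - x/4)/2 (B(x) = 2*(-x/4)*(-5 - x/4) = -x*(-5 - x/4)/2)
-42 + B(-7)*C = -42 + ((1/8)*(-7)*(20 - 7))*(91/55) = -42 + ((1/8)*(-7)*13)*(91/55) = -42 - 91/8*91/55 = -42 - 8281/440 = -26761/440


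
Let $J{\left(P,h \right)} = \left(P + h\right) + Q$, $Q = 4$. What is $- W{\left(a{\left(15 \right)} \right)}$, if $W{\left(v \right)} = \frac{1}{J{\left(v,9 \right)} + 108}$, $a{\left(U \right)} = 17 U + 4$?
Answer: $- \frac{1}{380} \approx -0.0026316$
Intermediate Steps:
$J{\left(P,h \right)} = 4 + P + h$ ($J{\left(P,h \right)} = \left(P + h\right) + 4 = 4 + P + h$)
$a{\left(U \right)} = 4 + 17 U$
$W{\left(v \right)} = \frac{1}{121 + v}$ ($W{\left(v \right)} = \frac{1}{\left(4 + v + 9\right) + 108} = \frac{1}{\left(13 + v\right) + 108} = \frac{1}{121 + v}$)
$- W{\left(a{\left(15 \right)} \right)} = - \frac{1}{121 + \left(4 + 17 \cdot 15\right)} = - \frac{1}{121 + \left(4 + 255\right)} = - \frac{1}{121 + 259} = - \frac{1}{380}$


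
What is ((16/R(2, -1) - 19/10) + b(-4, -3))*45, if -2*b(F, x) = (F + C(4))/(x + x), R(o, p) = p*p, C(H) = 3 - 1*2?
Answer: 2493/4 ≈ 623.25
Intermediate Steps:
C(H) = 1 (C(H) = 3 - 2 = 1)
R(o, p) = p**2
b(F, x) = -(1 + F)/(4*x) (b(F, x) = -(F + 1)/(2*(x + x)) = -(1 + F)/(2*(2*x)) = -(1 + F)*1/(2*x)/2 = -(1 + F)/(4*x))
((16/R(2, -1) - 19/10) + b(-4, -3))*45 = ((16/((-1)**2) - 19/10) + (1/4)*(-1 - 1*(-4))/(-3))*45 = ((16/1 - 19*1/10) + (1/4)*(-1/3)*(-1 + 4))*45 = ((16*1 - 19/10) + (1/4)*(-1/3)*3)*45 = ((16 - 19/10) - 1/4)*45 = (141/10 - 1/4)*45 = (277/20)*45 = 2493/4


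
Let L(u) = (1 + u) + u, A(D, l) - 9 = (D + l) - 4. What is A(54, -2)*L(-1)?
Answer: -57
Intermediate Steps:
A(D, l) = 5 + D + l (A(D, l) = 9 + ((D + l) - 4) = 9 + (-4 + D + l) = 5 + D + l)
L(u) = 1 + 2*u
A(54, -2)*L(-1) = (5 + 54 - 2)*(1 + 2*(-1)) = 57*(1 - 2) = 57*(-1) = -57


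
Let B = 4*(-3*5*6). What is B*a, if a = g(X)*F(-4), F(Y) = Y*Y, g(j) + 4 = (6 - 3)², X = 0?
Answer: -28800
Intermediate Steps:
g(j) = 5 (g(j) = -4 + (6 - 3)² = -4 + 3² = -4 + 9 = 5)
F(Y) = Y²
a = 80 (a = 5*(-4)² = 5*16 = 80)
B = -360 (B = 4*(-15*6) = 4*(-90) = -360)
B*a = -360*80 = -28800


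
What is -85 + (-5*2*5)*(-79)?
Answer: 3865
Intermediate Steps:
-85 + (-5*2*5)*(-79) = -85 - 10*5*(-79) = -85 - 50*(-79) = -85 + 3950 = 3865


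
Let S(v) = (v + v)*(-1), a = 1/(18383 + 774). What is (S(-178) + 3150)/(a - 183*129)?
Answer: -33582221/226119649 ≈ -0.14852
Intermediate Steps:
a = 1/19157 ≈ 5.2200e-5
S(v) = -2*v (S(v) = (2*v)*(-1) = -2*v)
(S(-178) + 3150)/(a - 183*129) = (-2*(-178) + 3150)/(1/19157 - 183*129) = (356 + 3150)/(1/19157 - 23607) = 3506/(-452239298/19157) = 3506*(-19157/452239298) = -33582221/226119649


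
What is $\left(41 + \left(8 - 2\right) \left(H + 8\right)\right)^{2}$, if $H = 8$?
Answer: $18769$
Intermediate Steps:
$\left(41 + \left(8 - 2\right) \left(H + 8\right)\right)^{2} = \left(41 + \left(8 - 2\right) \left(8 + 8\right)\right)^{2} = \left(41 + 6 \cdot 16\right)^{2} = \left(41 + 96\right)^{2} = 137^{2} = 18769$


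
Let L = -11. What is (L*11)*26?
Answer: -3146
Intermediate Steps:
(L*11)*26 = -11*11*26 = -121*26 = -3146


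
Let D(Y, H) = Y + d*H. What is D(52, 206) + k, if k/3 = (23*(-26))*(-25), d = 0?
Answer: 44902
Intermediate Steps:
D(Y, H) = Y (D(Y, H) = Y + 0*H = Y + 0 = Y)
k = 44850 (k = 3*((23*(-26))*(-25)) = 3*(-598*(-25)) = 3*14950 = 44850)
D(52, 206) + k = 52 + 44850 = 44902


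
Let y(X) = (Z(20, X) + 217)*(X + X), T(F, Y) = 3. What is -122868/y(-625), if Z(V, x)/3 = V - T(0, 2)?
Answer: 30717/83750 ≈ 0.36677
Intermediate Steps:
Z(V, x) = -9 + 3*V (Z(V, x) = 3*(V - 1*3) = 3*(V - 3) = 3*(-3 + V) = -9 + 3*V)
y(X) = 536*X (y(X) = ((-9 + 3*20) + 217)*(X + X) = ((-9 + 60) + 217)*(2*X) = (51 + 217)*(2*X) = 268*(2*X) = 536*X)
-122868/y(-625) = -122868/(536*(-625)) = -122868/(-335000) = -122868*(-1/335000) = 30717/83750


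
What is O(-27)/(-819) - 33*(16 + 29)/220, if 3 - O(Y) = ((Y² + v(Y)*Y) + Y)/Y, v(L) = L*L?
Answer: -2759/468 ≈ -5.8953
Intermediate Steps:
v(L) = L²
O(Y) = 3 - (Y + Y² + Y³)/Y (O(Y) = 3 - ((Y² + Y²*Y) + Y)/Y = 3 - ((Y² + Y³) + Y)/Y = 3 - (Y + Y² + Y³)/Y)
O(-27)/(-819) - 33*(16 + 29)/220 = (2 - 1*(-27) - 1*(-27)²)/(-819) - 33*(16 + 29)/220 = (2 + 27 - 1*729)*(-1/819) - 33*45*(1/220) = (2 + 27 - 729)*(-1/819) - 1485*1/220 = -700*(-1/819) - 27/4 = 100/117 - 27/4 = -2759/468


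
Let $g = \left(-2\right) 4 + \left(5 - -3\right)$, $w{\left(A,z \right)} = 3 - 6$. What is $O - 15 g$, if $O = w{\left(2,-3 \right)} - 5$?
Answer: $-8$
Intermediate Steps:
$w{\left(A,z \right)} = -3$ ($w{\left(A,z \right)} = 3 - 6 = -3$)
$g = 0$ ($g = -8 + \left(5 + 3\right) = -8 + 8 = 0$)
$O = -8$ ($O = -3 - 5 = -8$)
$O - 15 g = -8 - 0 = -8 + 0 = -8$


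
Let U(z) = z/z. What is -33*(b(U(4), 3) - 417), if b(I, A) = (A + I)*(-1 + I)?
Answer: 13761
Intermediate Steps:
U(z) = 1
b(I, A) = (-1 + I)*(A + I)
-33*(b(U(4), 3) - 417) = -33*((1² - 1*3 - 1*1 + 3*1) - 417) = -33*((1 - 3 - 1 + 3) - 417) = -33*(0 - 417) = -33*(-417) = 13761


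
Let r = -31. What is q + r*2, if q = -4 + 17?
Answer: -49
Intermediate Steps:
q = 13
q + r*2 = 13 - 31*2 = 13 - 62 = -49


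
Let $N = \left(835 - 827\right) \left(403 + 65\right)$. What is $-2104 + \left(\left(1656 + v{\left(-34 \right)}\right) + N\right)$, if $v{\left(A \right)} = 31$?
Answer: $3327$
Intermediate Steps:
$N = 3744$ ($N = 8 \cdot 468 = 3744$)
$-2104 + \left(\left(1656 + v{\left(-34 \right)}\right) + N\right) = -2104 + \left(\left(1656 + 31\right) + 3744\right) = -2104 + \left(1687 + 3744\right) = -2104 + 5431 = 3327$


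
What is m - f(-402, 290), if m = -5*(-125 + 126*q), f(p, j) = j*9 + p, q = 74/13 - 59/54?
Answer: -174752/39 ≈ -4480.8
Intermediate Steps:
q = 3229/702 (q = 74*(1/13) - 59*1/54 = 74/13 - 59/54 = 3229/702 ≈ 4.5997)
f(p, j) = p + 9*j (f(p, j) = 9*j + p = p + 9*j)
m = -88640/39 (m = -5*(-125 + 126*(3229/702)) = -5*(-125 + 22603/39) = -5*17728/39 = -88640/39 ≈ -2272.8)
m - f(-402, 290) = -88640/39 - (-402 + 9*290) = -88640/39 - (-402 + 2610) = -88640/39 - 1*2208 = -88640/39 - 2208 = -174752/39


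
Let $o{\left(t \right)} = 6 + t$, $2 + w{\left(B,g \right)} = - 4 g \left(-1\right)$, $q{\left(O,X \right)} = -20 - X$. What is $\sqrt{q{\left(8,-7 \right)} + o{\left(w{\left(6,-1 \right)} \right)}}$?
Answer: $i \sqrt{13} \approx 3.6056 i$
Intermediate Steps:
$w{\left(B,g \right)} = -2 + 4 g$ ($w{\left(B,g \right)} = -2 + - 4 g \left(-1\right) = -2 + 4 g$)
$\sqrt{q{\left(8,-7 \right)} + o{\left(w{\left(6,-1 \right)} \right)}} = \sqrt{\left(-20 - -7\right) + \left(6 + \left(-2 + 4 \left(-1\right)\right)\right)} = \sqrt{\left(-20 + 7\right) + \left(6 - 6\right)} = \sqrt{-13 + \left(6 - 6\right)} = \sqrt{-13 + 0} = \sqrt{-13} = i \sqrt{13}$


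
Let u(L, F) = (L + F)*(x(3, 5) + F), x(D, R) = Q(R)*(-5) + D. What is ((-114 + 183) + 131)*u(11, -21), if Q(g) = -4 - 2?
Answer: -24000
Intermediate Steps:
Q(g) = -6
x(D, R) = 30 + D (x(D, R) = -6*(-5) + D = 30 + D)
u(L, F) = (33 + F)*(F + L) (u(L, F) = (L + F)*((30 + 3) + F) = (F + L)*(33 + F) = (33 + F)*(F + L))
((-114 + 183) + 131)*u(11, -21) = ((-114 + 183) + 131)*((-21)² + 33*(-21) + 33*11 - 21*11) = (69 + 131)*(441 - 693 + 363 - 231) = 200*(-120) = -24000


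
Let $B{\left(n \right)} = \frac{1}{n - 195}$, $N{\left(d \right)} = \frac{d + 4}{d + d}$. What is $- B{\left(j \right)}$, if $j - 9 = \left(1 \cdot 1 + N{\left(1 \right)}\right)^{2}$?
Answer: $\frac{4}{695} \approx 0.0057554$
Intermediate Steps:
$N{\left(d \right)} = \frac{4 + d}{2 d}$
$j = \frac{85}{4}$ ($j = 9 + \left(1 \cdot 1 + \frac{4 + 1}{2 \cdot 1}\right)^{2} = 9 + \left(1 + \frac{1}{2} \cdot 1 \cdot 5\right)^{2} = 9 + \left(1 + \frac{5}{2}\right)^{2} = 9 + \left(\frac{7}{2}\right)^{2} = 9 + \frac{49}{4} = \frac{85}{4} \approx 21.25$)
$B{\left(n \right)} = \frac{1}{-195 + n}$
$- B{\left(j \right)} = - \frac{1}{-195 + \frac{85}{4}} = - \frac{1}{- \frac{695}{4}} = \left(-1\right) \left(- \frac{4}{695}\right) = \frac{4}{695}$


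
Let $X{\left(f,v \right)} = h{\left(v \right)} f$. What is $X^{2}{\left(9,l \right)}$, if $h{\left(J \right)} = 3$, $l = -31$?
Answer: $729$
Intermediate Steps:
$X{\left(f,v \right)} = 3 f$
$X^{2}{\left(9,l \right)} = \left(3 \cdot 9\right)^{2} = 27^{2} = 729$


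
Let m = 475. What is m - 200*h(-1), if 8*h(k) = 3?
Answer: 400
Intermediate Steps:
h(k) = 3/8 (h(k) = (⅛)*3 = 3/8)
m - 200*h(-1) = 475 - 200*3/8 = 475 - 75 = 400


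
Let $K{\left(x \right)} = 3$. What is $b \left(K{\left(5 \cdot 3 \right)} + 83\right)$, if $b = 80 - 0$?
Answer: $6880$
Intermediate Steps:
$b = 80$ ($b = 80 + 0 = 80$)
$b \left(K{\left(5 \cdot 3 \right)} + 83\right) = 80 \left(3 + 83\right) = 80 \cdot 86 = 6880$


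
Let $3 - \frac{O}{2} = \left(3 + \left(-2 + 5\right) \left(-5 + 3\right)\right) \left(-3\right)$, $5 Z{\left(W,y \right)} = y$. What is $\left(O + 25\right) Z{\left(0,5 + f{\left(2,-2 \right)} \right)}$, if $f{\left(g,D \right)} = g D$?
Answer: $\frac{13}{5} \approx 2.6$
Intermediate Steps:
$f{\left(g,D \right)} = D g$
$Z{\left(W,y \right)} = \frac{y}{5}$
$O = -12$ ($O = 6 - 2 \left(3 + \left(-2 + 5\right) \left(-5 + 3\right)\right) \left(-3\right) = 6 - 2 \left(3 + 3 \left(-2\right)\right) \left(-3\right) = 6 - 2 \left(3 - 6\right) \left(-3\right) = 6 - 2 \left(\left(-3\right) \left(-3\right)\right) = 6 - 18 = -12$)
$\left(O + 25\right) Z{\left(0,5 + f{\left(2,-2 \right)} \right)} = \left(-12 + 25\right) \frac{5 - 4}{5} = 13 \frac{5 - 4}{5} = 13 \cdot \frac{1}{5} \cdot 1 = 13 \cdot \frac{1}{5} = \frac{13}{5}$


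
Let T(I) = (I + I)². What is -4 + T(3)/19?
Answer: -40/19 ≈ -2.1053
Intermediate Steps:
T(I) = 4*I² (T(I) = (2*I)² = 4*I²)
-4 + T(3)/19 = -4 + (4*3²)/19 = -4 + (4*9)*(1/19) = -4 + 36*(1/19) = -4 + 36/19 = -40/19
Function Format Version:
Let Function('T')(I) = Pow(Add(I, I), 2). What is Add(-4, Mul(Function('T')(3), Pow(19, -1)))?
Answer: Rational(-40, 19) ≈ -2.1053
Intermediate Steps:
Function('T')(I) = Mul(4, Pow(I, 2)) (Function('T')(I) = Pow(Mul(2, I), 2) = Mul(4, Pow(I, 2)))
Add(-4, Mul(Function('T')(3), Pow(19, -1))) = Add(-4, Mul(Mul(4, Pow(3, 2)), Pow(19, -1))) = Add(-4, Mul(Mul(4, 9), Rational(1, 19))) = Add(-4, Mul(36, Rational(1, 19))) = Add(-4, Rational(36, 19)) = Rational(-40, 19)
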